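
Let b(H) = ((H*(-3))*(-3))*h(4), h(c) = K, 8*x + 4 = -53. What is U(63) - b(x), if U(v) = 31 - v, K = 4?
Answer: 449/2 ≈ 224.50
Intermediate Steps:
x = -57/8 (x = -1/2 + (1/8)*(-53) = -1/2 - 53/8 = -57/8 ≈ -7.1250)
h(c) = 4
b(H) = 36*H (b(H) = ((H*(-3))*(-3))*4 = (-3*H*(-3))*4 = (9*H)*4 = 36*H)
U(63) - b(x) = (31 - 1*63) - 36*(-57)/8 = (31 - 63) - 1*(-513/2) = -32 + 513/2 = 449/2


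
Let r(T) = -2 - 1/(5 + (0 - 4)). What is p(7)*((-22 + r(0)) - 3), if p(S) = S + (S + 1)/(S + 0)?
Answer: -228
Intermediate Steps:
r(T) = -3 (r(T) = -2 - 1/(5 - 4) = -2 - 1/1 = -2 - 1*1 = -2 - 1 = -3)
p(S) = S + (1 + S)/S
p(7)*((-22 + r(0)) - 3) = (1 + 7 + 1/7)*((-22 - 3) - 3) = (1 + 7 + ⅐)*(-25 - 3) = (57/7)*(-28) = -228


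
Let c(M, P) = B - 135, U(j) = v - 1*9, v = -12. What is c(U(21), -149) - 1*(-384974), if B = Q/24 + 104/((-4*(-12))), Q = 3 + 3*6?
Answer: 9236209/24 ≈ 3.8484e+5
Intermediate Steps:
Q = 21 (Q = 3 + 18 = 21)
U(j) = -21 (U(j) = -12 - 1*9 = -12 - 9 = -21)
B = 73/24 (B = 21/24 + 104/((-4*(-12))) = 21*(1/24) + 104/48 = 7/8 + 104*(1/48) = 7/8 + 13/6 = 73/24 ≈ 3.0417)
c(M, P) = -3167/24 (c(M, P) = 73/24 - 135 = -3167/24)
c(U(21), -149) - 1*(-384974) = -3167/24 - 1*(-384974) = -3167/24 + 384974 = 9236209/24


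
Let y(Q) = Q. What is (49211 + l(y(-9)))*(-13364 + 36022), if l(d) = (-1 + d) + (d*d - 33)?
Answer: 1115883842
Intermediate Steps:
l(d) = -34 + d + d**2 (l(d) = (-1 + d) + (d**2 - 33) = (-1 + d) + (-33 + d**2) = -34 + d + d**2)
(49211 + l(y(-9)))*(-13364 + 36022) = (49211 + (-34 - 9 + (-9)**2))*(-13364 + 36022) = (49211 + (-34 - 9 + 81))*22658 = (49211 + 38)*22658 = 49249*22658 = 1115883842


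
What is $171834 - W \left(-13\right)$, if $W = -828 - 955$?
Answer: $148655$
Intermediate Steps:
$W = -1783$
$171834 - W \left(-13\right) = 171834 - \left(-1783\right) \left(-13\right) = 171834 - 23179 = 148655$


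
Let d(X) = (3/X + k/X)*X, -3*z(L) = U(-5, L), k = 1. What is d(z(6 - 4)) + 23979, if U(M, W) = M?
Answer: 23983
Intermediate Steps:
z(L) = 5/3 (z(L) = -1/3*(-5) = 5/3)
d(X) = 4 (d(X) = (3/X + 1/X)*X = (4/X)*X = 4)
d(z(6 - 4)) + 23979 = 4 + 23979 = 23983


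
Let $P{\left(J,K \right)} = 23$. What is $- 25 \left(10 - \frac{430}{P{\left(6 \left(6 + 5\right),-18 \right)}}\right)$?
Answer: $\frac{5000}{23} \approx 217.39$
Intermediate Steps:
$- 25 \left(10 - \frac{430}{P{\left(6 \left(6 + 5\right),-18 \right)}}\right) = - 25 \left(10 - \frac{430}{23}\right) = \left(-25\right) \left(- \frac{200}{23}\right) = \frac{5000}{23}$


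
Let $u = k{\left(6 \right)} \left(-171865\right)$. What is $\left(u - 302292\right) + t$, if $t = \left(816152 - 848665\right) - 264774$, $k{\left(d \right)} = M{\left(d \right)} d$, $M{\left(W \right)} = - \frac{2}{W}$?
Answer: $-255849$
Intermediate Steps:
$k{\left(d \right)} = -2$ ($k{\left(d \right)} = - \frac{2}{d} d = -2$)
$u = 343730$ ($u = \left(-2\right) \left(-171865\right) = 343730$)
$t = -297287$ ($t = -32513 - 264774 = -297287$)
$\left(u - 302292\right) + t = \left(343730 - 302292\right) - 297287 = 41438 - 297287 = -255849$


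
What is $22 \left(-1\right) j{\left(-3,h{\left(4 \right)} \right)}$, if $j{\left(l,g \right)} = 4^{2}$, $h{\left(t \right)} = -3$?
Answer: $-352$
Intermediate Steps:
$j{\left(l,g \right)} = 16$
$22 \left(-1\right) j{\left(-3,h{\left(4 \right)} \right)} = 22 \left(-1\right) 16 = \left(-22\right) 16 = -352$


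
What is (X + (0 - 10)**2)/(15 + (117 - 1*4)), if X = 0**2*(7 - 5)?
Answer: 25/32 ≈ 0.78125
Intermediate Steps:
X = 0 (X = 0*2 = 0)
(X + (0 - 10)**2)/(15 + (117 - 1*4)) = (0 + (0 - 10)**2)/(15 + (117 - 1*4)) = (0 + (-10)**2)/(15 + (117 - 4)) = (0 + 100)/(15 + 113) = 100/128 = 100*(1/128) = 25/32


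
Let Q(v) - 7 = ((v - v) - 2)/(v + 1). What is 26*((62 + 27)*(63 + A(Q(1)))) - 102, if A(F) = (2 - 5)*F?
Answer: 104028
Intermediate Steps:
Q(v) = 7 - 2/(1 + v) (Q(v) = 7 + ((v - v) - 2)/(v + 1) = 7 + (0 - 2)/(1 + v) = 7 - 2/(1 + v))
A(F) = -3*F
26*((62 + 27)*(63 + A(Q(1)))) - 102 = 26*((62 + 27)*(63 - 3*(5 + 7*1)/(1 + 1))) - 102 = 26*(89*(63 - 3*(5 + 7)/2)) - 102 = 26*(89*(63 - 3*12/2)) - 102 = 26*(89*(63 - 3*6)) - 102 = 26*(89*(63 - 18)) - 102 = 26*(89*45) - 102 = 26*4005 - 102 = 104130 - 102 = 104028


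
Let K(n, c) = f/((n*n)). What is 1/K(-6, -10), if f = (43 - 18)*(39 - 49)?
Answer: -18/125 ≈ -0.14400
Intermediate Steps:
f = -250 (f = 25*(-10) = -250)
K(n, c) = -250/n**2
1/K(-6, -10) = 1/(-250/(-6)**2) = 1/(-250*1/36) = 1/(-125/18) = -18/125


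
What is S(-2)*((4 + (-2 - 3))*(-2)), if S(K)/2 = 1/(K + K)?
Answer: -1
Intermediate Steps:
S(K) = 1/K (S(K) = 2/(K + K) = 2/((2*K)) = 2*(1/(2*K)) = 1/K)
S(-2)*((4 + (-2 - 3))*(-2)) = ((4 + (-2 - 3))*(-2))/(-2) = -(4 - 5)*(-2)/2 = -(-1)*(-2)/2 = -1/2*2 = -1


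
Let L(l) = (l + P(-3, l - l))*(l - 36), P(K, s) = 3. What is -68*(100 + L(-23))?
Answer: -87040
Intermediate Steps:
L(l) = (-36 + l)*(3 + l) (L(l) = (l + 3)*(l - 36) = (3 + l)*(-36 + l) = (-36 + l)*(3 + l))
-68*(100 + L(-23)) = -68*(100 + (-108 + (-23)² - 33*(-23))) = -68*(100 + (-108 + 529 + 759)) = -68*(100 + 1180) = -68*1280 = -87040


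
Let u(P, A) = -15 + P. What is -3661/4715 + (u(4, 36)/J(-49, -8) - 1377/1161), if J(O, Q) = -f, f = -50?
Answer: -4424919/2027450 ≈ -2.1825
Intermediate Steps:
J(O, Q) = 50 (J(O, Q) = -1*(-50) = 50)
-3661/4715 + (u(4, 36)/J(-49, -8) - 1377/1161) = -3661/4715 + ((-15 + 4)/50 - 1377/1161) = -3661*1/4715 + (-11*1/50 - 1377*1/1161) = -3661/4715 + (-11/50 - 51/43) = -3661/4715 - 3023/2150 = -4424919/2027450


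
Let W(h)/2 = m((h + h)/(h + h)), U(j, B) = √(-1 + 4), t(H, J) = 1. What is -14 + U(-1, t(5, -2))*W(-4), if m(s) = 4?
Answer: -14 + 8*√3 ≈ -0.14359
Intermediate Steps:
U(j, B) = √3
W(h) = 8 (W(h) = 2*4 = 8)
-14 + U(-1, t(5, -2))*W(-4) = -14 + √3*8 = -14 + 8*√3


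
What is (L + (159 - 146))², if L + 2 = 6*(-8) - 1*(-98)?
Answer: 3721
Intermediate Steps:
L = 48 (L = -2 + (6*(-8) - 1*(-98)) = -2 + (-48 + 98) = -2 + 50 = 48)
(L + (159 - 146))² = (48 + (159 - 146))² = (48 + 13)² = 61² = 3721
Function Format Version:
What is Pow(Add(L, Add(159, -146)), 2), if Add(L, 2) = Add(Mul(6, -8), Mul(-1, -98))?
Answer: 3721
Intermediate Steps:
L = 48 (L = Add(-2, Add(Mul(6, -8), Mul(-1, -98))) = Add(-2, Add(-48, 98)) = Add(-2, 50) = 48)
Pow(Add(L, Add(159, -146)), 2) = Pow(Add(48, Add(159, -146)), 2) = Pow(Add(48, 13), 2) = Pow(61, 2) = 3721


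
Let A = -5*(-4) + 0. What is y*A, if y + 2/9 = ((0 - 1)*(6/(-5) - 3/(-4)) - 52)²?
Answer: 9565849/180 ≈ 53144.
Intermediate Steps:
A = 20 (A = 20 + 0 = 20)
y = 9565849/3600 (y = -2/9 + ((0 - 1)*(6/(-5) - 3/(-4)) - 52)² = -2/9 + (-(6*(-⅕) - 3*(-¼)) - 52)² = -2/9 + (-(-6/5 + ¾) - 52)² = -2/9 + (-1*(-9/20) - 52)² = -2/9 + (9/20 - 52)² = -2/9 + (-1031/20)² = -2/9 + 1062961/400 = 9565849/3600 ≈ 2657.2)
y*A = (9565849/3600)*20 = 9565849/180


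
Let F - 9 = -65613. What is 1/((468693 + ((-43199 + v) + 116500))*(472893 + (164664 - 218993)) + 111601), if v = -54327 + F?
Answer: 1/176660489133 ≈ 5.6606e-12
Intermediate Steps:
F = -65604 (F = 9 - 65613 = -65604)
v = -119931 (v = -54327 - 65604 = -119931)
1/((468693 + ((-43199 + v) + 116500))*(472893 + (164664 - 218993)) + 111601) = 1/((468693 + ((-43199 - 119931) + 116500))*(472893 + (164664 - 218993)) + 111601) = 1/((468693 + (-163130 + 116500))*(472893 - 54329) + 111601) = 1/((468693 - 46630)*418564 + 111601) = 1/(422063*418564 + 111601) = 1/(176660377532 + 111601) = 1/176660489133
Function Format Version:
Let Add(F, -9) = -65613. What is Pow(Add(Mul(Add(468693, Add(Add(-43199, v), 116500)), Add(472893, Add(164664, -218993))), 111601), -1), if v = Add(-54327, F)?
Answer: Rational(1, 176660489133) ≈ 5.6606e-12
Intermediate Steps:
F = -65604 (F = Add(9, -65613) = -65604)
v = -119931 (v = Add(-54327, -65604) = -119931)
Pow(Add(Mul(Add(468693, Add(Add(-43199, v), 116500)), Add(472893, Add(164664, -218993))), 111601), -1) = Pow(Add(Mul(Add(468693, Add(Add(-43199, -119931), 116500)), Add(472893, Add(164664, -218993))), 111601), -1) = Pow(Add(Mul(Add(468693, Add(-163130, 116500)), Add(472893, -54329)), 111601), -1) = Pow(Add(Mul(Add(468693, -46630), 418564), 111601), -1) = Pow(Add(Mul(422063, 418564), 111601), -1) = Pow(Add(176660377532, 111601), -1) = Pow(176660489133, -1) = Rational(1, 176660489133)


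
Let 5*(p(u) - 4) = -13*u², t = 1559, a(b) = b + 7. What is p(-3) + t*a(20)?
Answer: 210368/5 ≈ 42074.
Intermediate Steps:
a(b) = 7 + b
p(u) = 4 - 13*u²/5 (p(u) = 4 + (-13*u²)/5 = 4 - 13*u²/5)
p(-3) + t*a(20) = (4 - 13/5*(-3)²) + 1559*(7 + 20) = (4 - 13/5*9) + 1559*27 = (4 - 117/5) + 42093 = -97/5 + 42093 = 210368/5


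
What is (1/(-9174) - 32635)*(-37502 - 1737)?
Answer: 11747901193349/9174 ≈ 1.2806e+9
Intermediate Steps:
(1/(-9174) - 32635)*(-37502 - 1737) = (-1/9174 - 32635)*(-39239) = -299393491/9174*(-39239) = 11747901193349/9174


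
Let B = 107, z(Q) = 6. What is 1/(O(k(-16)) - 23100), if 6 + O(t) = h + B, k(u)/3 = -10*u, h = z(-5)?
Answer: -1/22993 ≈ -4.3491e-5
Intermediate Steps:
h = 6
k(u) = -30*u (k(u) = 3*(-10*u) = -30*u)
O(t) = 107 (O(t) = -6 + (6 + 107) = -6 + 113 = 107)
1/(O(k(-16)) - 23100) = 1/(107 - 23100) = 1/(-22993) = -1/22993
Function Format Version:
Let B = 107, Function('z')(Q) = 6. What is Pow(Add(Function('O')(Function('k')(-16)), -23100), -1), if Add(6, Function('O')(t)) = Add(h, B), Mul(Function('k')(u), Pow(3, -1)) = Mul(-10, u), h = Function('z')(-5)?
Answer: Rational(-1, 22993) ≈ -4.3491e-5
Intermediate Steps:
h = 6
Function('k')(u) = Mul(-30, u) (Function('k')(u) = Mul(3, Mul(-10, u)) = Mul(-30, u))
Function('O')(t) = 107 (Function('O')(t) = Add(-6, Add(6, 107)) = Add(-6, 113) = 107)
Pow(Add(Function('O')(Function('k')(-16)), -23100), -1) = Pow(Add(107, -23100), -1) = Pow(-22993, -1) = Rational(-1, 22993)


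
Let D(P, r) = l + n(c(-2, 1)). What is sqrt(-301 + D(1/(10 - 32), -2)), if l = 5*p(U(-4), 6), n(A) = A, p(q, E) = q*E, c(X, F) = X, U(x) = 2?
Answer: 9*I*sqrt(3) ≈ 15.588*I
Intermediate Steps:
p(q, E) = E*q
l = 60 (l = 5*(6*2) = 5*12 = 60)
D(P, r) = 58 (D(P, r) = 60 - 2 = 58)
sqrt(-301 + D(1/(10 - 32), -2)) = sqrt(-301 + 58) = sqrt(-243) = 9*I*sqrt(3)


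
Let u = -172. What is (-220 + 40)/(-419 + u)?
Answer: 60/197 ≈ 0.30457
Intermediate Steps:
(-220 + 40)/(-419 + u) = (-220 + 40)/(-419 - 172) = -180/(-591) = -180*(-1/591) = 60/197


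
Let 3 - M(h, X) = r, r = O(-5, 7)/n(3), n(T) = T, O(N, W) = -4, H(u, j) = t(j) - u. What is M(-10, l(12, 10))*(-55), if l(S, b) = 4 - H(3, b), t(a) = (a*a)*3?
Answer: -715/3 ≈ -238.33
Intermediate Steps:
t(a) = 3*a**2 (t(a) = a**2*3 = 3*a**2)
H(u, j) = -u + 3*j**2 (H(u, j) = 3*j**2 - u = -u + 3*j**2)
l(S, b) = 7 - 3*b**2 (l(S, b) = 4 - (-1*3 + 3*b**2) = 4 - (-3 + 3*b**2) = 4 + (3 - 3*b**2) = 7 - 3*b**2)
r = -4/3 ≈ -1.3333
M(h, X) = 13/3 (M(h, X) = 3 - 1*(-4/3) = 3 + 4/3 = 13/3)
M(-10, l(12, 10))*(-55) = (13/3)*(-55) = -715/3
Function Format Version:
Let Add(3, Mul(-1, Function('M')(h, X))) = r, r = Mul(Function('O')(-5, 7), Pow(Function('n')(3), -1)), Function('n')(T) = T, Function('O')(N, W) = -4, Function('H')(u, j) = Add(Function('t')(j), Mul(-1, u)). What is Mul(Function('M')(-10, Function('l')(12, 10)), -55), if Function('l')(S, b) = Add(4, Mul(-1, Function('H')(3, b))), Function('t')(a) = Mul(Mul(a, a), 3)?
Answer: Rational(-715, 3) ≈ -238.33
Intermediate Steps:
Function('t')(a) = Mul(3, Pow(a, 2)) (Function('t')(a) = Mul(Pow(a, 2), 3) = Mul(3, Pow(a, 2)))
Function('H')(u, j) = Add(Mul(-1, u), Mul(3, Pow(j, 2))) (Function('H')(u, j) = Add(Mul(3, Pow(j, 2)), Mul(-1, u)) = Add(Mul(-1, u), Mul(3, Pow(j, 2))))
Function('l')(S, b) = Add(7, Mul(-3, Pow(b, 2))) (Function('l')(S, b) = Add(4, Mul(-1, Add(Mul(-1, 3), Mul(3, Pow(b, 2))))) = Add(4, Mul(-1, Add(-3, Mul(3, Pow(b, 2))))) = Add(4, Add(3, Mul(-3, Pow(b, 2)))) = Add(7, Mul(-3, Pow(b, 2))))
r = Rational(-4, 3) (r = Mul(-4, Pow(3, -1)) = Mul(-4, Rational(1, 3)) = Rational(-4, 3) ≈ -1.3333)
Function('M')(h, X) = Rational(13, 3) (Function('M')(h, X) = Add(3, Mul(-1, Rational(-4, 3))) = Add(3, Rational(4, 3)) = Rational(13, 3))
Mul(Function('M')(-10, Function('l')(12, 10)), -55) = Mul(Rational(13, 3), -55) = Rational(-715, 3)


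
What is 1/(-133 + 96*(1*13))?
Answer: 1/1115 ≈ 0.00089686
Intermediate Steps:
1/(-133 + 96*(1*13)) = 1/(-133 + 96*13) = 1/(-133 + 1248) = 1/1115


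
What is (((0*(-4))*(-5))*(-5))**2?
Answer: 0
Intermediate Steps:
(((0*(-4))*(-5))*(-5))**2 = ((0*(-5))*(-5))**2 = (0*(-5))**2 = 0**2 = 0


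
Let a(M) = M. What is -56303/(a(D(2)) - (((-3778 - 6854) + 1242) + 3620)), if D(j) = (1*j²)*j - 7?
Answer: -56303/5771 ≈ -9.7562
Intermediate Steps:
D(j) = -7 + j³ (D(j) = j²*j - 7 = j³ - 7 = -7 + j³)
-56303/(a(D(2)) - (((-3778 - 6854) + 1242) + 3620)) = -56303/((-7 + 2³) - (((-3778 - 6854) + 1242) + 3620)) = -56303/((-7 + 8) - ((-10632 + 1242) + 3620)) = -56303/(1 - (-9390 + 3620)) = -56303/(1 - 1*(-5770)) = -56303/(1 + 5770) = -56303/5771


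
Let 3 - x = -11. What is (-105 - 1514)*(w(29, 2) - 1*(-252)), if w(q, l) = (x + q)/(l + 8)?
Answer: -4149497/10 ≈ -4.1495e+5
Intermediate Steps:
x = 14 (x = 3 - 1*(-11) = 3 + 11 = 14)
w(q, l) = (14 + q)/(8 + l) (w(q, l) = (14 + q)/(l + 8) = (14 + q)/(8 + l))
(-105 - 1514)*(w(29, 2) - 1*(-252)) = (-105 - 1514)*((14 + 29)/(8 + 2) - 1*(-252)) = -1619*(43/10 + 252) = -1619*2563/10 = -4149497/10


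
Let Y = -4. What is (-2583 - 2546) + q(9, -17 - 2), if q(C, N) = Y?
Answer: -5133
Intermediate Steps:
q(C, N) = -4
(-2583 - 2546) + q(9, -17 - 2) = (-2583 - 2546) - 4 = -5129 - 4 = -5133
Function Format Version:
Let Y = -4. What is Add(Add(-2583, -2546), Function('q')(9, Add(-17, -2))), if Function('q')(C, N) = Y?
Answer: -5133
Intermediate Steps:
Function('q')(C, N) = -4
Add(Add(-2583, -2546), Function('q')(9, Add(-17, -2))) = Add(Add(-2583, -2546), -4) = Add(-5129, -4) = -5133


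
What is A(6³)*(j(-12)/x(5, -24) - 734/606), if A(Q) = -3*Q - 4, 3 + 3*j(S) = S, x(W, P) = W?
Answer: 436840/303 ≈ 1441.7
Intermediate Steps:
j(S) = -1 + S/3
A(Q) = -4 - 3*Q
A(6³)*(j(-12)/x(5, -24) - 734/606) = (-4 - 3*6³)*((-1 + (⅓)*(-12))/5 - 734/606) = (-4 - 3*216)*((-1 - 4)*(⅕) - 734*1/606) = (-4 - 648)*(-5*⅕ - 367/303) = -652*(-1 - 367/303) = -652*(-670/303) = 436840/303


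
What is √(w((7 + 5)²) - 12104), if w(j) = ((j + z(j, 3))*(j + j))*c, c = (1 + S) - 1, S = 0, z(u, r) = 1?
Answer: 2*I*√3026 ≈ 110.02*I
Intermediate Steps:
c = 0 (c = (1 + 0) - 1 = 1 - 1 = 0)
w(j) = 0 (w(j) = ((j + 1)*(j + j))*0 = ((1 + j)*(2*j))*0 = (2*j*(1 + j))*0 = 0)
√(w((7 + 5)²) - 12104) = √(0 - 12104) = √(-12104) = 2*I*√3026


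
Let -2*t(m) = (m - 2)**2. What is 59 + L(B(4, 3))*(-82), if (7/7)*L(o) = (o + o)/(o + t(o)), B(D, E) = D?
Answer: -269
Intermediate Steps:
t(m) = -(-2 + m)**2/2 (t(m) = -(m - 2)**2/2 = -(-2 + m)**2/2)
L(o) = 2*o/(o - (-2 + o)**2/2) (L(o) = (o + o)/(o - (-2 + o)**2/2) = (2*o)/(o - (-2 + o)**2/2) = 2*o/(o - (-2 + o)**2/2))
59 + L(B(4, 3))*(-82) = 59 + (4*4/(-(-2 + 4)**2 + 2*4))*(-82) = 59 + (4*4/(-1*2**2 + 8))*(-82) = 59 + (4*4/(-1*4 + 8))*(-82) = 59 + (4*4/(-4 + 8))*(-82) = 59 + (4*4/4)*(-82) = 59 + (4*4*(1/4))*(-82) = 59 + 4*(-82) = 59 - 328 = -269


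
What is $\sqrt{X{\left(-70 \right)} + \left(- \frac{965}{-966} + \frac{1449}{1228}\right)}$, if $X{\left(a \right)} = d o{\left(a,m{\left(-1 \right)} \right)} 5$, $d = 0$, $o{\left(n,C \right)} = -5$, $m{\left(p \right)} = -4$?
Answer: $\frac{\sqrt{191634953937}}{296562} \approx 1.4761$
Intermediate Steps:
$X{\left(a \right)} = 0$ ($X{\left(a \right)} = 0 \left(-5\right) 5 = 0 \cdot 5 = 0$)
$\sqrt{X{\left(-70 \right)} + \left(- \frac{965}{-966} + \frac{1449}{1228}\right)} = \sqrt{0 + \left(- \frac{965}{-966} + \frac{1449}{1228}\right)} = \sqrt{0 + \left(\left(-965\right) \left(- \frac{1}{966}\right) + 1449 \cdot \frac{1}{1228}\right)} = \sqrt{0 + \left(\frac{965}{966} + \frac{1449}{1228}\right)} = \sqrt{0 + \frac{1292377}{593124}} = \sqrt{\frac{1292377}{593124}} = \frac{\sqrt{191634953937}}{296562}$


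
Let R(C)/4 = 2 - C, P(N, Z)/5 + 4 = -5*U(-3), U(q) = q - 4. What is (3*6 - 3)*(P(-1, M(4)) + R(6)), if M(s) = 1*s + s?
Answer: 2085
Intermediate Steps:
U(q) = -4 + q
M(s) = 2*s (M(s) = s + s = 2*s)
P(N, Z) = 155 (P(N, Z) = -20 + 5*(-5*(-4 - 3)) = -20 + 5*(-5*(-7)) = -20 + 5*35 = -20 + 175 = 155)
R(C) = 8 - 4*C (R(C) = 4*(2 - C) = 8 - 4*C)
(3*6 - 3)*(P(-1, M(4)) + R(6)) = (3*6 - 3)*(155 + (8 - 4*6)) = (18 - 3)*(155 + (8 - 24)) = 15*(155 - 16) = 15*139 = 2085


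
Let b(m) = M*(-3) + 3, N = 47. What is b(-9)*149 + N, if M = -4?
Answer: 2282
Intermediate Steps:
b(m) = 15 (b(m) = -4*(-3) + 3 = 12 + 3 = 15)
b(-9)*149 + N = 15*149 + 47 = 2235 + 47 = 2282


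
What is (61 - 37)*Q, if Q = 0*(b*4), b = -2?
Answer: 0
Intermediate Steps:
Q = 0 (Q = 0*(-2*4) = 0*(-8) = 0)
(61 - 37)*Q = (61 - 37)*0 = 24*0 = 0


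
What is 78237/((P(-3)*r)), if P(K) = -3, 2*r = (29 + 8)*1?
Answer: -52158/37 ≈ -1409.7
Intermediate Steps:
r = 37/2 (r = ((29 + 8)*1)/2 = (37*1)/2 = (½)*37 = 37/2 ≈ 18.500)
78237/((P(-3)*r)) = 78237/((-3*37/2)) = 78237/(-111/2) = 78237*(-2/111) = -52158/37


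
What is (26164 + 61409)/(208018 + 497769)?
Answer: 87573/705787 ≈ 0.12408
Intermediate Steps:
(26164 + 61409)/(208018 + 497769) = 87573/705787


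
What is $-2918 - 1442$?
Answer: $-4360$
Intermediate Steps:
$-2918 - 1442 = -4360$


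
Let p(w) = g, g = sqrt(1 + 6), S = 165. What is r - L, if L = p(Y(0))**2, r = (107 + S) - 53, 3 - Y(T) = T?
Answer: 212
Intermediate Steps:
Y(T) = 3 - T
g = sqrt(7) ≈ 2.6458
p(w) = sqrt(7)
r = 219 (r = (107 + 165) - 53 = 272 - 53 = 219)
L = 7 (L = (sqrt(7))**2 = 7)
r - L = 219 - 1*7 = 219 - 7 = 212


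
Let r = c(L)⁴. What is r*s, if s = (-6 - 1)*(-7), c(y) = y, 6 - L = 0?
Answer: 63504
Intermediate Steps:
L = 6 (L = 6 - 1*0 = 6 + 0 = 6)
r = 1296 (r = 6⁴ = 1296)
s = 49 (s = -7*(-7) = 49)
r*s = 1296*49 = 63504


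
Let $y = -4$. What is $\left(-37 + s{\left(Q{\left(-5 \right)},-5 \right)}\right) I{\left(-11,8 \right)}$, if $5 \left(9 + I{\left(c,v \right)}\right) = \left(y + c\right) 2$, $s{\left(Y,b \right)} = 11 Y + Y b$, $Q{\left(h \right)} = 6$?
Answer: $15$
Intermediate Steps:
$I{\left(c,v \right)} = - \frac{53}{5} + \frac{2 c}{5}$ ($I{\left(c,v \right)} = -9 + \frac{\left(-4 + c\right) 2}{5} = -9 + \frac{-8 + 2 c}{5} = -9 + \left(- \frac{8}{5} + \frac{2 c}{5}\right) = - \frac{53}{5} + \frac{2 c}{5}$)
$\left(-37 + s{\left(Q{\left(-5 \right)},-5 \right)}\right) I{\left(-11,8 \right)} = \left(-37 + 6 \left(11 - 5\right)\right) \left(- \frac{53}{5} + \frac{2}{5} \left(-11\right)\right) = \left(-37 + 6 \cdot 6\right) \left(- \frac{53}{5} - \frac{22}{5}\right) = \left(-37 + 36\right) \left(-15\right) = \left(-1\right) \left(-15\right) = 15$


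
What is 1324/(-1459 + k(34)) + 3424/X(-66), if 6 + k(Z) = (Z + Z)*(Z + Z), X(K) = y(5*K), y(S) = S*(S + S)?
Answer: 4155328/9555975 ≈ 0.43484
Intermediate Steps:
y(S) = 2*S² (y(S) = S*(2*S) = 2*S²)
X(K) = 50*K² (X(K) = 2*(5*K)² = 2*(25*K²) = 50*K²)
k(Z) = -6 + 4*Z² (k(Z) = -6 + (Z + Z)*(Z + Z) = -6 + (2*Z)*(2*Z) = -6 + 4*Z²)
1324/(-1459 + k(34)) + 3424/X(-66) = 1324/(-1459 + (-6 + 4*34²)) + 3424/((50*(-66)²)) = 1324/(-1459 + (-6 + 4*1156)) + 3424/((50*4356)) = 1324/(-1459 + (-6 + 4624)) + 3424/217800 = 1324/(-1459 + 4618) + 3424*(1/217800) = 1324/3159 + 428/27225 = 4155328/9555975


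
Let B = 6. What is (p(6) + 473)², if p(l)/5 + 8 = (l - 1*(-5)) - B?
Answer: 209764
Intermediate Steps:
p(l) = -45 + 5*l (p(l) = -40 + 5*((l - 1*(-5)) - 1*6) = -40 + 5*((l + 5) - 6) = -40 + 5*((5 + l) - 6) = -40 + 5*(-1 + l) = -40 + (-5 + 5*l) = -45 + 5*l)
(p(6) + 473)² = ((-45 + 5*6) + 473)² = ((-45 + 30) + 473)² = (-15 + 473)² = 458² = 209764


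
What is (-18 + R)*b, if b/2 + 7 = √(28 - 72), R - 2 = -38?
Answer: 756 - 216*I*√11 ≈ 756.0 - 716.39*I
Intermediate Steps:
R = -36 (R = 2 - 38 = -36)
b = -14 + 4*I*√11 (b = -14 + 2*√(28 - 72) = -14 + 2*√(-44) = -14 + 2*(2*I*√11) = -14 + 4*I*√11 ≈ -14.0 + 13.266*I)
(-18 + R)*b = (-18 - 36)*(-14 + 4*I*√11) = -54*(-14 + 4*I*√11) = 756 - 216*I*√11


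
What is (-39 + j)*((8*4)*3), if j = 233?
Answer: 18624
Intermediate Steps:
(-39 + j)*((8*4)*3) = (-39 + 233)*((8*4)*3) = 194*(32*3) = 194*96 = 18624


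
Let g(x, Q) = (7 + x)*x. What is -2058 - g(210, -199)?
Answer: -47628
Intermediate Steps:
g(x, Q) = x*(7 + x)
-2058 - g(210, -199) = -2058 - 210*(7 + 210) = -2058 - 210*217 = -2058 - 1*45570 = -2058 - 45570 = -47628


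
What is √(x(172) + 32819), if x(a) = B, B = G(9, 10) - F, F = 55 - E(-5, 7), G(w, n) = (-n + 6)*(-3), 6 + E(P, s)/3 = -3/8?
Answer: √524110/4 ≈ 180.99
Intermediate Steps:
E(P, s) = -153/8 (E(P, s) = -18 + 3*(-3/8) = -18 - 9/8 = -153/8)
G(w, n) = -18 + 3*n (G(w, n) = (6 - n)*(-3) = -18 + 3*n)
F = 593/8 (F = 55 - 1*(-153/8) = 55 + 153/8 = 593/8 ≈ 74.125)
B = -497/8 (B = (-18 + 3*10) - 1*593/8 = (-18 + 30) - 593/8 = 12 - 593/8 = -497/8 ≈ -62.125)
x(a) = -497/8
√(x(172) + 32819) = √(-497/8 + 32819) = √(262055/8) = √524110/4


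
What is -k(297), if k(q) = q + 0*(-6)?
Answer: -297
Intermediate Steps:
k(q) = q (k(q) = q + 0 = q)
-k(297) = -1*297 = -297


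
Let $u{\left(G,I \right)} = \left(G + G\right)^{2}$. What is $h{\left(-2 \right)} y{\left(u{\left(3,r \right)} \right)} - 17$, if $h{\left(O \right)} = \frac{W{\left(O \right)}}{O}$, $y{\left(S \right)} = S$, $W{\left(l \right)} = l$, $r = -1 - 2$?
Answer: $19$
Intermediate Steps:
$r = -3$ ($r = -1 - 2 = -3$)
$u{\left(G,I \right)} = 4 G^{2}$ ($u{\left(G,I \right)} = \left(2 G\right)^{2} = 4 G^{2}$)
$h{\left(O \right)} = 1$ ($h{\left(O \right)} = \frac{O}{O} = 1$)
$h{\left(-2 \right)} y{\left(u{\left(3,r \right)} \right)} - 17 = 1 \cdot 4 \cdot 3^{2} - 17 = 1 \cdot 4 \cdot 9 - 17 = 1 \cdot 36 - 17 = 36 - 17 = 19$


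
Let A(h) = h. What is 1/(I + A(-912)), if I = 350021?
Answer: 1/349109 ≈ 2.8644e-6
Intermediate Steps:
1/(I + A(-912)) = 1/(350021 - 912) = 1/349109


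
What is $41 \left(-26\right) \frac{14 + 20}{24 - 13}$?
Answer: $- \frac{36244}{11} \approx -3294.9$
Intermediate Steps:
$41 \left(-26\right) \frac{14 + 20}{24 - 13} = - 1066 \cdot \frac{34}{11} = - 1066 \cdot 34 \cdot \frac{1}{11} = \left(-1066\right) \frac{34}{11} = - \frac{36244}{11}$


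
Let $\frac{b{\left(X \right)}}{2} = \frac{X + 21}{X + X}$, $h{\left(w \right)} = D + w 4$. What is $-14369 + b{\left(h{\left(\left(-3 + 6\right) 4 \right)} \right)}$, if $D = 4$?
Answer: $- \frac{747115}{52} \approx -14368.0$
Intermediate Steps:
$h{\left(w \right)} = 4 + 4 w$ ($h{\left(w \right)} = 4 + w 4 = 4 + 4 w$)
$b{\left(X \right)} = \frac{21 + X}{X}$ ($b{\left(X \right)} = 2 \frac{X + 21}{X + X} = 2 \frac{21 + X}{2 X} = \frac{21 + X}{X}$)
$-14369 + b{\left(h{\left(\left(-3 + 6\right) 4 \right)} \right)} = -14369 + \frac{21 + \left(4 + 4 \left(-3 + 6\right) 4\right)}{4 + 4 \left(-3 + 6\right) 4} = -14369 + \frac{21 + \left(4 + 4 \cdot 3 \cdot 4\right)}{4 + 4 \cdot 3 \cdot 4} = -14369 + \frac{21 + \left(4 + 4 \cdot 12\right)}{4 + 4 \cdot 12} = -14369 + \frac{21 + \left(4 + 48\right)}{4 + 48} = -14369 + \frac{21 + 52}{52} = -14369 + \frac{1}{52} \cdot 73 = -14369 + \frac{73}{52} = - \frac{747115}{52}$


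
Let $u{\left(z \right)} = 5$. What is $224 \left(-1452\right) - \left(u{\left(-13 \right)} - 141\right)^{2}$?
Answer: $-343744$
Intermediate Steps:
$224 \left(-1452\right) - \left(u{\left(-13 \right)} - 141\right)^{2} = 224 \left(-1452\right) - \left(5 - 141\right)^{2} = -325248 - \left(5 - 141\right)^{2} = -325248 - \left(-136\right)^{2} = -325248 - 18496 = -343744$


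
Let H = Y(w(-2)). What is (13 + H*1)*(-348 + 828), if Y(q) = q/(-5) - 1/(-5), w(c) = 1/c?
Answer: 6384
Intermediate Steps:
Y(q) = ⅕ - q/5 (Y(q) = q*(-⅕) - 1*(-⅕) = -q/5 + ⅕ = ⅕ - q/5)
H = 3/10 (H = ⅕ - ⅕/(-2) = ⅕ - ⅕*(-½) = ⅕ + ⅒ = 3/10 ≈ 0.30000)
(13 + H*1)*(-348 + 828) = (13 + (3/10)*1)*(-348 + 828) = (13 + 3/10)*480 = (133/10)*480 = 6384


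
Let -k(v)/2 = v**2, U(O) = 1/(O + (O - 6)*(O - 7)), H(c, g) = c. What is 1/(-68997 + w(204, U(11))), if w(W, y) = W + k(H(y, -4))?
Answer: -961/66110075 ≈ -1.4536e-5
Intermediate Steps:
U(O) = 1/(O + (-7 + O)*(-6 + O)) (U(O) = 1/(O + (-6 + O)*(-7 + O)) = 1/(O + (-7 + O)*(-6 + O)))
k(v) = -2*v**2
w(W, y) = W - 2*y**2
1/(-68997 + w(204, U(11))) = 1/(-68997 + (204 - 2/(42 + 11**2 - 12*11)**2)) = 1/(-68997 + (204 - 2/(42 + 121 - 132)**2)) = 1/(-68997 + (204 - 2*(1/31)**2)) = 1/(-68997 + (204 - 2*1/961)) = 1/(-68997 + (204 - 2/961)) = 1/(-68997 + 196042/961) = 1/(-66110075/961) = -961/66110075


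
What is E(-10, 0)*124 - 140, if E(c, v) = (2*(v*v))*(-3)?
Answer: -140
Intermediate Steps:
E(c, v) = -6*v**2 (E(c, v) = (2*v**2)*(-3) = -6*v**2)
E(-10, 0)*124 - 140 = -6*0**2*124 - 140 = -6*0*124 - 140 = 0*124 - 140 = 0 - 140 = -140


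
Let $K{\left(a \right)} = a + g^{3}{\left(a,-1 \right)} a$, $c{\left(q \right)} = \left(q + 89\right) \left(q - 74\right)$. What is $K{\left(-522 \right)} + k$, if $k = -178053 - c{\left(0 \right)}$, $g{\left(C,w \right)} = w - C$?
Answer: $-73821809231$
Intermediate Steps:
$c{\left(q \right)} = \left(-74 + q\right) \left(89 + q\right)$ ($c{\left(q \right)} = \left(89 + q\right) \left(-74 + q\right) = \left(-74 + q\right) \left(89 + q\right)$)
$k = -171467$ ($k = -178053 - \left(-6586 + 0^{2} + 15 \cdot 0\right) = -178053 - \left(-6586 + 0 + 0\right) = -178053 - -6586 = -178053 + 6586 = -171467$)
$K{\left(a \right)} = a + a \left(-1 - a\right)^{3}$ ($K{\left(a \right)} = a + \left(-1 - a\right)^{3} a = a + a \left(-1 - a\right)^{3}$)
$K{\left(-522 \right)} + k = \left(-522 - - 522 \left(1 - 522\right)^{3}\right) - 171467 = \left(-522 - - 522 \left(-521\right)^{3}\right) - 171467 = \left(-522 - \left(-522\right) \left(-141420761\right)\right) - 171467 = \left(-522 - 73821637242\right) - 171467 = -73821637764 - 171467 = -73821809231$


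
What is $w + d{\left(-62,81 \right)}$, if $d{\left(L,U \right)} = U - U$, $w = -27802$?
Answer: $-27802$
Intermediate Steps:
$d{\left(L,U \right)} = 0$
$w + d{\left(-62,81 \right)} = -27802 + 0 = -27802$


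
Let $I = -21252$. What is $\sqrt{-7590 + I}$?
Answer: $i \sqrt{28842} \approx 169.83 i$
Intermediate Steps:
$\sqrt{-7590 + I} = \sqrt{-7590 - 21252} = \sqrt{-28842} = i \sqrt{28842}$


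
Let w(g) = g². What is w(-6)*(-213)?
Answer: -7668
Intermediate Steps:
w(-6)*(-213) = (-6)²*(-213) = 36*(-213) = -7668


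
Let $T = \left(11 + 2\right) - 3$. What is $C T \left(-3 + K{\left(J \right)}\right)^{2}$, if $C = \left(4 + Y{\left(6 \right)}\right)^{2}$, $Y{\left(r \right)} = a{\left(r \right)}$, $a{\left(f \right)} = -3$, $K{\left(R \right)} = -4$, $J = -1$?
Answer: $490$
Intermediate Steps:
$Y{\left(r \right)} = -3$
$T = 10$ ($T = 13 - 3 = 10$)
$C = 1$ ($C = \left(4 - 3\right)^{2} = 1^{2} = 1$)
$C T \left(-3 + K{\left(J \right)}\right)^{2} = 1 \cdot 10 \left(-3 - 4\right)^{2} = 10 \left(-7\right)^{2} = 10 \cdot 49 = 490$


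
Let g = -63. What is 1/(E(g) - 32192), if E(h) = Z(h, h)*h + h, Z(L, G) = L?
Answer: -1/28286 ≈ -3.5353e-5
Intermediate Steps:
E(h) = h + h² (E(h) = h*h + h = h² + h = h + h²)
1/(E(g) - 32192) = 1/(-63*(1 - 63) - 32192) = 1/(-63*(-62) - 32192) = 1/(3906 - 32192) = 1/(-28286) = -1/28286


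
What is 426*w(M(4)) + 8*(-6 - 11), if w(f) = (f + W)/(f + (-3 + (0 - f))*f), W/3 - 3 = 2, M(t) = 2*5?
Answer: -899/4 ≈ -224.75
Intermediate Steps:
M(t) = 10
W = 15 (W = 9 + 3*2 = 9 + 6 = 15)
w(f) = (15 + f)/(f + f*(-3 - f)) (w(f) = (f + 15)/(f + (-3 + (0 - f))*f) = (15 + f)/(f + (-3 - f)*f) = (15 + f)/(f + f*(-3 - f)))
426*w(M(4)) + 8*(-6 - 11) = 426*((-15 - 1*10)/(10*(2 + 10))) + 8*(-6 - 11) = 426*((⅒)*(-15 - 10)/12) + 8*(-17) = 426*((⅒)*(1/12)*(-25)) - 136 = 426*(-5/24) - 136 = -355/4 - 136 = -899/4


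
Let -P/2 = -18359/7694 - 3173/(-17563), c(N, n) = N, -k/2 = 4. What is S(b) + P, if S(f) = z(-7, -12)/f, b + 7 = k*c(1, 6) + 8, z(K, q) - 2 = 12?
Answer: 162896333/67564861 ≈ 2.4110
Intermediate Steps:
k = -8 (k = -2*4 = -8)
z(K, q) = 14 (z(K, q) = 2 + 12 = 14)
b = -7 (b = -7 + (-8*1 + 8) = -7 + (-8 + 8) = -7 + 0 = -7)
S(f) = 14/f
P = 298026055/67564861 (P = -2*(-18359/7694 - 3173/(-17563)) = -2*(-18359*1/7694 - 3173*(-1/17563)) = -2*(-18359/7694 + 3173/17563) = -2*(-298026055/135129722) = 298026055/67564861 ≈ 4.4110)
S(b) + P = 14/(-7) + 298026055/67564861 = 14*(-1/7) + 298026055/67564861 = -2 + 298026055/67564861 = 162896333/67564861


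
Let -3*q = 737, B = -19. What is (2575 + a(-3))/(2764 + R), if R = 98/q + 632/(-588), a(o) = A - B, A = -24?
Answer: 139215615/149644666 ≈ 0.93031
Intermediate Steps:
q = -737/3 (q = -1/3*737 = -737/3 ≈ -245.67)
a(o) = -5 (a(o) = -24 - 1*(-19) = -24 + 19 = -5)
R = -159664/108339 (R = 98/(-737/3) + 632/(-588) = 98*(-3/737) + 632*(-1/588) = -294/737 - 158/147 = -159664/108339 ≈ -1.4737)
(2575 + a(-3))/(2764 + R) = (2575 - 5)/(2764 - 159664/108339) = 2570/(299289332/108339) = 2570*(108339/299289332) = 139215615/149644666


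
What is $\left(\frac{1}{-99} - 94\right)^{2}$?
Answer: $\frac{86620249}{9801} \approx 8837.9$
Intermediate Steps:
$\left(\frac{1}{-99} - 94\right)^{2} = \left(- \frac{1}{99} - 94\right)^{2} = \left(- \frac{9307}{99}\right)^{2} = \frac{86620249}{9801}$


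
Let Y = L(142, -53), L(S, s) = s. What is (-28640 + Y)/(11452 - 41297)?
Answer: 28693/29845 ≈ 0.96140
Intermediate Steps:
Y = -53
(-28640 + Y)/(11452 - 41297) = (-28640 - 53)/(11452 - 41297) = -28693/(-29845) = -28693*(-1/29845) = 28693/29845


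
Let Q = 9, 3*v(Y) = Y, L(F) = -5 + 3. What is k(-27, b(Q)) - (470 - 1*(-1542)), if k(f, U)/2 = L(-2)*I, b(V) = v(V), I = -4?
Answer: -1996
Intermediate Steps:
L(F) = -2
v(Y) = Y/3
b(V) = V/3
k(f, U) = 16 (k(f, U) = 2*(-2*(-4)) = 2*8 = 16)
k(-27, b(Q)) - (470 - 1*(-1542)) = 16 - (470 - 1*(-1542)) = 16 - (470 + 1542) = 16 - 1*2012 = 16 - 2012 = -1996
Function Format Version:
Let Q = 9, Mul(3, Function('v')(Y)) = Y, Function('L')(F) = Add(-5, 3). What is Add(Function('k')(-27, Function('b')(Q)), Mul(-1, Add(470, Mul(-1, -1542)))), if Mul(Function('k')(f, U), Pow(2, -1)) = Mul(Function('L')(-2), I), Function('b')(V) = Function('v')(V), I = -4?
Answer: -1996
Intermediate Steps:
Function('L')(F) = -2
Function('v')(Y) = Mul(Rational(1, 3), Y)
Function('b')(V) = Mul(Rational(1, 3), V)
Function('k')(f, U) = 16 (Function('k')(f, U) = Mul(2, Mul(-2, -4)) = Mul(2, 8) = 16)
Add(Function('k')(-27, Function('b')(Q)), Mul(-1, Add(470, Mul(-1, -1542)))) = Add(16, Mul(-1, Add(470, Mul(-1, -1542)))) = Add(16, Mul(-1, Add(470, 1542))) = Add(16, Mul(-1, 2012)) = Add(16, -2012) = -1996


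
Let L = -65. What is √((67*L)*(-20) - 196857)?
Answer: I*√109757 ≈ 331.3*I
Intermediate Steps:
√((67*L)*(-20) - 196857) = √((67*(-65))*(-20) - 196857) = √(-4355*(-20) - 196857) = √(87100 - 196857) = √(-109757) = I*√109757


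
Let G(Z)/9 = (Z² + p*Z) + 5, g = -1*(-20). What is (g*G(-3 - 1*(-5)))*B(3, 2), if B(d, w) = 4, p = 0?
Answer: 6480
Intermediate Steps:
g = 20
G(Z) = 45 + 9*Z² (G(Z) = 9*((Z² + 0*Z) + 5) = 9*((Z² + 0) + 5) = 9*(Z² + 5) = 9*(5 + Z²) = 45 + 9*Z²)
(g*G(-3 - 1*(-5)))*B(3, 2) = (20*(45 + 9*(-3 - 1*(-5))²))*4 = (20*(45 + 9*(-3 + 5)²))*4 = (20*(45 + 9*2²))*4 = (20*(45 + 9*4))*4 = (20*(45 + 36))*4 = (20*81)*4 = 1620*4 = 6480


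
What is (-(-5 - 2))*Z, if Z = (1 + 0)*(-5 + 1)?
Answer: -28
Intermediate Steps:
Z = -4 (Z = 1*(-4) = -4)
(-(-5 - 2))*Z = -(-5 - 2)*(-4) = -1*(-7)*(-4) = 7*(-4) = -28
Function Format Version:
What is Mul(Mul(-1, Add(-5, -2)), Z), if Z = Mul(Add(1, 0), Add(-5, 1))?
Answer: -28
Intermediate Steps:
Z = -4 (Z = Mul(1, -4) = -4)
Mul(Mul(-1, Add(-5, -2)), Z) = Mul(Mul(-1, Add(-5, -2)), -4) = Mul(Mul(-1, -7), -4) = Mul(7, -4) = -28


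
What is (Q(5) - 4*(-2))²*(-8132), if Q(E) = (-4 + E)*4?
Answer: -1171008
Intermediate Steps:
Q(E) = -16 + 4*E
(Q(5) - 4*(-2))²*(-8132) = ((-16 + 4*5) - 4*(-2))²*(-8132) = ((-16 + 20) + 8)²*(-8132) = (4 + 8)²*(-8132) = 12²*(-8132) = 144*(-8132) = -1171008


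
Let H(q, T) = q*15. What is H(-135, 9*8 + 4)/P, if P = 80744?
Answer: -2025/80744 ≈ -0.025079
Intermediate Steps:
H(q, T) = 15*q
H(-135, 9*8 + 4)/P = (15*(-135))/80744 = -2025*1/80744 = -2025/80744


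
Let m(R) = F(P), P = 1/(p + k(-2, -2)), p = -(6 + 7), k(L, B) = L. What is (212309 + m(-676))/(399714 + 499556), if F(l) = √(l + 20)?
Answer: 212309/899270 + √4485/13489050 ≈ 0.23610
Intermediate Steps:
p = -13 (p = -1*13 = -13)
P = -1/15 (P = 1/(-13 - 2) = 1/(-15) = -1/15 ≈ -0.066667)
F(l) = √(20 + l)
m(R) = √4485/15 (m(R) = √(20 - 1/15) = √(299/15) = √4485/15)
(212309 + m(-676))/(399714 + 499556) = (212309 + √4485/15)/(399714 + 499556) = (212309 + √4485/15)/899270 = (212309 + √4485/15)*(1/899270) = 212309/899270 + √4485/13489050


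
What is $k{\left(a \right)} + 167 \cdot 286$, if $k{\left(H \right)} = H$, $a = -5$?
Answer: $47757$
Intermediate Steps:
$k{\left(a \right)} + 167 \cdot 286 = -5 + 167 \cdot 286 = -5 + 47762 = 47757$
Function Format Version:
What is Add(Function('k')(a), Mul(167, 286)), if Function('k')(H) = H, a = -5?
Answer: 47757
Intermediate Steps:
Add(Function('k')(a), Mul(167, 286)) = Add(-5, Mul(167, 286)) = Add(-5, 47762) = 47757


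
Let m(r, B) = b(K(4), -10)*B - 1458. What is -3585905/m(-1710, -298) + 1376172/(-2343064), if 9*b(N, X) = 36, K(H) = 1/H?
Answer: 104979475714/77613995 ≈ 1352.6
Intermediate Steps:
b(N, X) = 4 (b(N, X) = (1/9)*36 = 4)
m(r, B) = -1458 + 4*B (m(r, B) = 4*B - 1458 = -1458 + 4*B)
-3585905/m(-1710, -298) + 1376172/(-2343064) = -3585905/(-1458 + 4*(-298)) + 1376172/(-2343064) = -3585905/(-1458 - 1192) + 1376172*(-1/2343064) = -3585905/(-2650) - 344043/585766 = -3585905*(-1/2650) - 344043/585766 = 717181/530 - 344043/585766 = 104979475714/77613995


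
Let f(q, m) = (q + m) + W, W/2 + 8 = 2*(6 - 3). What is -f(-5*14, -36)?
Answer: 110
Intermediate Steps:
W = -4 (W = -16 + 2*(2*(6 - 3)) = -16 + 2*(2*3) = -16 + 2*6 = -16 + 12 = -4)
f(q, m) = -4 + m + q (f(q, m) = (q + m) - 4 = (m + q) - 4 = -4 + m + q)
-f(-5*14, -36) = -(-4 - 36 - 5*14) = -(-4 - 36 - 70) = -1*(-110) = 110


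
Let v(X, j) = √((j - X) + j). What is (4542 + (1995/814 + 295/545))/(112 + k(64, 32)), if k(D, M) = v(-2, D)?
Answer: 11291251244/275361141 - 403258973*√130/1101444564 ≈ 36.831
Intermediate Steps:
v(X, j) = √(-X + 2*j)
k(D, M) = √(2 + 2*D) (k(D, M) = √(-1*(-2) + 2*D) = √(2 + 2*D))
(4542 + (1995/814 + 295/545))/(112 + k(64, 32)) = (4542 + (1995/814 + 295/545))/(112 + √(2 + 2*64)) = (4542 + (1995*(1/814) + 295*(1/545)))/(112 + √(2 + 128)) = (4542 + (1995/814 + 59/109))/(112 + √130) = (4542 + 265481/88726)/(112 + √130) = 403258973/(88726*(112 + √130))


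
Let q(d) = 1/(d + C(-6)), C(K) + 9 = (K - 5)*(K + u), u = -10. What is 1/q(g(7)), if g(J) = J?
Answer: 174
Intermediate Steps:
C(K) = -9 + (-10 + K)*(-5 + K) (C(K) = -9 + (K - 5)*(K - 10) = -9 + (-5 + K)*(-10 + K) = -9 + (-10 + K)*(-5 + K))
q(d) = 1/(167 + d) (q(d) = 1/(d + (41 + (-6)² - 15*(-6))) = 1/(d + (41 + 36 + 90)) = 1/(d + 167) = 1/(167 + d))
1/q(g(7)) = 1/(1/(167 + 7)) = 1/(1/174) = 174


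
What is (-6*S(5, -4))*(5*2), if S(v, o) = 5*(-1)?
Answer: 300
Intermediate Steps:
S(v, o) = -5
(-6*S(5, -4))*(5*2) = (-6*(-5))*(5*2) = 30*10 = 300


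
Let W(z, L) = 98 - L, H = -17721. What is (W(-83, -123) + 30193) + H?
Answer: 12693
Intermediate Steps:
(W(-83, -123) + 30193) + H = ((98 - 1*(-123)) + 30193) - 17721 = ((98 + 123) + 30193) - 17721 = (221 + 30193) - 17721 = 30414 - 17721 = 12693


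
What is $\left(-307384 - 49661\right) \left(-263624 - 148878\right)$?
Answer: $147281776590$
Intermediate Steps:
$\left(-307384 - 49661\right) \left(-263624 - 148878\right) = - 357045 \left(-263624 - 148878\right) = \left(-357045\right) \left(-412502\right) = 147281776590$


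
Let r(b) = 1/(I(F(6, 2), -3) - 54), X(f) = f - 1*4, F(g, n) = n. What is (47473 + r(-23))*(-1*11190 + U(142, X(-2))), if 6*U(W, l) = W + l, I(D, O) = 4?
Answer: -39760994399/75 ≈ -5.3015e+8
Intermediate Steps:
X(f) = -4 + f (X(f) = f - 4 = -4 + f)
r(b) = -1/50 (r(b) = 1/(4 - 54) = 1/(-50) = -1/50)
U(W, l) = W/6 + l/6 (U(W, l) = (W + l)/6 = W/6 + l/6)
(47473 + r(-23))*(-1*11190 + U(142, X(-2))) = (47473 - 1/50)*(-1*11190 + ((1/6)*142 + (-4 - 2)/6)) = 2373649*(-11190 + (71/3 + (1/6)*(-6)))/50 = 2373649*(-11190 + (71/3 - 1))/50 = 2373649*(-11190 + 68/3)/50 = (2373649/50)*(-33502/3) = -39760994399/75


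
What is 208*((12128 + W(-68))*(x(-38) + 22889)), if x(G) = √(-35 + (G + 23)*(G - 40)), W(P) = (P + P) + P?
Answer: 56769114688 + 2480192*√1135 ≈ 5.6853e+10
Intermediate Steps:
W(P) = 3*P (W(P) = 2*P + P = 3*P)
x(G) = √(-35 + (-40 + G)*(23 + G)) (x(G) = √(-35 + (23 + G)*(-40 + G)) = √(-35 + (-40 + G)*(23 + G)))
208*((12128 + W(-68))*(x(-38) + 22889)) = 208*((12128 + 3*(-68))*(√(-955 + (-38)² - 17*(-38)) + 22889)) = 208*((12128 - 204)*(√(-955 + 1444 + 646) + 22889)) = 208*(11924*(√1135 + 22889)) = 208*(11924*(22889 + √1135)) = 208*(272928436 + 11924*√1135) = 56769114688 + 2480192*√1135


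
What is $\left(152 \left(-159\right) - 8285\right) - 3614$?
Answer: $-36067$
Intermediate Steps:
$\left(152 \left(-159\right) - 8285\right) - 3614 = \left(-24168 - 8285\right) - 3614 = -32453 - 3614 = -36067$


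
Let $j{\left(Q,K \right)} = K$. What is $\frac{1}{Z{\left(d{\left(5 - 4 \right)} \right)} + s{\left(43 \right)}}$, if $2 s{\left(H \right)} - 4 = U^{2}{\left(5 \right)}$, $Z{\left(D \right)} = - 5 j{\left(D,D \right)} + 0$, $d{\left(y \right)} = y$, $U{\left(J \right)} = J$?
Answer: $\frac{2}{19} \approx 0.10526$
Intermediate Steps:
$Z{\left(D \right)} = - 5 D$ ($Z{\left(D \right)} = - 5 D + 0 = - 5 D$)
$s{\left(H \right)} = \frac{29}{2}$ ($s{\left(H \right)} = 2 + \frac{5^{2}}{2} = 2 + \frac{1}{2} \cdot 25 = 2 + \frac{25}{2} = \frac{29}{2}$)
$\frac{1}{Z{\left(d{\left(5 - 4 \right)} \right)} + s{\left(43 \right)}} = \frac{1}{- 5 \left(5 - 4\right) + \frac{29}{2}} = \frac{1}{\left(-5\right) 1 + \frac{29}{2}} = \frac{1}{-5 + \frac{29}{2}} = \frac{1}{\frac{19}{2}} = \frac{2}{19}$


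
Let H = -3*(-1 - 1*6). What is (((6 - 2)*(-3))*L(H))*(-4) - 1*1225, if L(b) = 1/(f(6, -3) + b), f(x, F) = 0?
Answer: -8559/7 ≈ -1222.7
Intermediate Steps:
H = 21 (H = -3*(-1 - 6) = -3*(-7) = 21)
L(b) = 1/b (L(b) = 1/(0 + b) = 1/b)
(((6 - 2)*(-3))*L(H))*(-4) - 1*1225 = (((6 - 2)*(-3))/21)*(-4) - 1*1225 = ((4*(-3))*(1/21))*(-4) - 1225 = -12*1/21*(-4) - 1225 = -4/7*(-4) - 1225 = 16/7 - 1225 = -8559/7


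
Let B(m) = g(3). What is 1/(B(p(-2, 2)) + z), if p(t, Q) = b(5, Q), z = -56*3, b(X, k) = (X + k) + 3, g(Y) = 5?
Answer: -1/163 ≈ -0.0061350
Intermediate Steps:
b(X, k) = 3 + X + k
z = -168
p(t, Q) = 8 + Q (p(t, Q) = 3 + 5 + Q = 8 + Q)
B(m) = 5
1/(B(p(-2, 2)) + z) = 1/(5 - 168) = 1/(-163) = -1/163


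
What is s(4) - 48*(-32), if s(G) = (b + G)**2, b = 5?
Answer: 1617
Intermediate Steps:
s(G) = (5 + G)**2
s(4) - 48*(-32) = (5 + 4)**2 - 48*(-32) = 9**2 + 1536 = 81 + 1536 = 1617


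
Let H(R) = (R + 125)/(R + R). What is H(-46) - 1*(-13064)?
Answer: 1201809/92 ≈ 13063.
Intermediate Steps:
H(R) = (125 + R)/(2*R) (H(R) = (125 + R)/((2*R)) = (125 + R)*(1/(2*R)) = (125 + R)/(2*R))
H(-46) - 1*(-13064) = (½)*(125 - 46)/(-46) - 1*(-13064) = (½)*(-1/46)*79 + 13064 = -79/92 + 13064 = 1201809/92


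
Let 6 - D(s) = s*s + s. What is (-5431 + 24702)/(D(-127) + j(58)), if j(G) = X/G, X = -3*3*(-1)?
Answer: -159674/132537 ≈ -1.2048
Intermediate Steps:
X = 9 (X = -9*(-1) = 9)
D(s) = 6 - s - s² (D(s) = 6 - (s*s + s) = 6 - (s² + s) = 6 - (s + s²) = 6 + (-s - s²) = 6 - s - s²)
j(G) = 9/G
(-5431 + 24702)/(D(-127) + j(58)) = (-5431 + 24702)/((6 - 1*(-127) - 1*(-127)²) + 9/58) = 19271/((6 + 127 - 1*16129) + 9*(1/58)) = 19271/((6 + 127 - 16129) + 9/58) = 19271/(-15996 + 9/58) = 19271/(-927759/58) = 19271*(-58/927759) = -159674/132537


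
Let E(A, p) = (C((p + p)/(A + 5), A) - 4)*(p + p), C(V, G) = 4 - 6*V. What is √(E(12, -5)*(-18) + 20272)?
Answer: 4*√377638/17 ≈ 144.59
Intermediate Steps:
C(V, G) = 4 - 6*V
E(A, p) = -24*p²/(5 + A) (E(A, p) = ((4 - 6*(p + p)/(A + 5)) - 4)*(p + p) = ((4 - 6*2*p/(5 + A)) - 4)*(2*p) = ((4 - 12*p/(5 + A)) - 4)*(2*p) = (-12*p/(5 + A))*(2*p) = -24*p²/(5 + A))
√(E(12, -5)*(-18) + 20272) = √(-24*(-5)²/(5 + 12)*(-18) + 20272) = √(-24*25/17*(-18) + 20272) = √(-24*25*1/17*(-18) + 20272) = √(-600/17*(-18) + 20272) = √(10800/17 + 20272) = √(355424/17) = 4*√377638/17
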